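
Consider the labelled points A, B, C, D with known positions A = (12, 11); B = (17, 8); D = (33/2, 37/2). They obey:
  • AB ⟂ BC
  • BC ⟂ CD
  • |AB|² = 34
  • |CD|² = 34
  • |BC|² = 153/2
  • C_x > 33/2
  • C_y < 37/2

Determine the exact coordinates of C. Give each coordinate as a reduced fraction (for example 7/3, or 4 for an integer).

1. C_x = 43/2  [[AB ⟂ BC ⇒ 5x-3y-61=0] ∩ [|C−(33/2, 37/2)|²=34]]
2. C_y = 31/2  [[AB ⟂ BC ⇒ 5x-3y-61=0] ∩ [|C−(33/2, 37/2)|²=34]]
   so C = (43/2, 31/2)

C = (43/2, 31/2)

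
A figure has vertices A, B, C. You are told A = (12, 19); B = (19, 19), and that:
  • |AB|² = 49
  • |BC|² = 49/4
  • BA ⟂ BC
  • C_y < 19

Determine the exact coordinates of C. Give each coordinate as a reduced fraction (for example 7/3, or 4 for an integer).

1. C_x = 19  [[BA ⟂ BC ⇒ -7x+133=0] ∩ [|C−(19, 19)|²=49/4]]
2. C_y = 31/2  [[BA ⟂ BC ⇒ -7x+133=0] ∩ [|C−(19, 19)|²=49/4]]
   so C = (19, 31/2)

C = (19, 31/2)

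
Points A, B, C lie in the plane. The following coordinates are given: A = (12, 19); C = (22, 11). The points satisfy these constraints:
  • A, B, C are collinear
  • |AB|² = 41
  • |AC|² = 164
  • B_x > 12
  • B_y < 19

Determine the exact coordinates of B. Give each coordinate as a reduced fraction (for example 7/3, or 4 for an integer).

1. B_x = 17  [[A, B, C are collinear ⇒ -8x-10y+286=0] ∩ [|B−(12, 19)|²=41]]
2. B_y = 15  [[A, B, C are collinear ⇒ -8x-10y+286=0] ∩ [|B−(12, 19)|²=41]]
   so B = (17, 15)

B = (17, 15)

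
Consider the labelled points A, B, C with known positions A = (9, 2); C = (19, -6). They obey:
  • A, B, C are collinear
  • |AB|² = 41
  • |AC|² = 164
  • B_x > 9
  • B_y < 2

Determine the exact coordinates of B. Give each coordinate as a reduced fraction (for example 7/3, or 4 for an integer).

1. B_x = 14  [[A, B, C are collinear ⇒ -8x-10y+92=0] ∩ [|B−(9, 2)|²=41]]
2. B_y = -2  [[A, B, C are collinear ⇒ -8x-10y+92=0] ∩ [|B−(9, 2)|²=41]]
   so B = (14, -2)

B = (14, -2)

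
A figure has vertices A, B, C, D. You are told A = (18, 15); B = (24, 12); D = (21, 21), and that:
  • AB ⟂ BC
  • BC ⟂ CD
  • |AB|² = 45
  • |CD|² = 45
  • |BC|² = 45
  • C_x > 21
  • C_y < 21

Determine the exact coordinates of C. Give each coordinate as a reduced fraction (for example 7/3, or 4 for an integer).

C = (27, 18)

1. C_x = 27  [[AB ⟂ BC ⇒ 6x-3y-108=0] ∩ [|C−(21, 21)|²=45]]
2. C_y = 18  [[AB ⟂ BC ⇒ 6x-3y-108=0] ∩ [|C−(21, 21)|²=45]]
   so C = (27, 18)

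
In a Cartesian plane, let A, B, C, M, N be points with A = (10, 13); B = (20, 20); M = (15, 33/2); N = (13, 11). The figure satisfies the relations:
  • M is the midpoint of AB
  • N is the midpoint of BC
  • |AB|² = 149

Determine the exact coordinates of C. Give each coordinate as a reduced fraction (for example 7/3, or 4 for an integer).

C = (6, 2)

1. C_x = 6  [C = 2·N−B = 2·(13, 11)−(20, 20)]
2. C_y = 2  [C = 2·N−B = 2·(13, 11)−(20, 20)]
   so C = (6, 2)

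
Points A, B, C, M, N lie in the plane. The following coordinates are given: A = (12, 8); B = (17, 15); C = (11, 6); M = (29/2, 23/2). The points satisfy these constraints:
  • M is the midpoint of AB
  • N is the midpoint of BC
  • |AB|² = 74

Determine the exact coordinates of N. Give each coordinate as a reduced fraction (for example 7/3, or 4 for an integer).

1. N_x = 14  [2·N = B+C = (17, 15)+(11, 6)]
2. N_y = 21/2  [2·N = B+C = (17, 15)+(11, 6)]
   so N = (14, 21/2)

N = (14, 21/2)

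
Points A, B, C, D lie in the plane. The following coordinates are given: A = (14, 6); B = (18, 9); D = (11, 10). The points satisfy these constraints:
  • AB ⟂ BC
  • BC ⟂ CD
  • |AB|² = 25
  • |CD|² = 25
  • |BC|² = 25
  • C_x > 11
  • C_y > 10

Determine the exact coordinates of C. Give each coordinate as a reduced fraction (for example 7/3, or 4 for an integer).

C = (15, 13)

1. C_x = 15  [[AB ⟂ BC ⇒ 4x+3y-99=0] ∩ [|C−(11, 10)|²=25]]
2. C_y = 13  [[AB ⟂ BC ⇒ 4x+3y-99=0] ∩ [|C−(11, 10)|²=25]]
   so C = (15, 13)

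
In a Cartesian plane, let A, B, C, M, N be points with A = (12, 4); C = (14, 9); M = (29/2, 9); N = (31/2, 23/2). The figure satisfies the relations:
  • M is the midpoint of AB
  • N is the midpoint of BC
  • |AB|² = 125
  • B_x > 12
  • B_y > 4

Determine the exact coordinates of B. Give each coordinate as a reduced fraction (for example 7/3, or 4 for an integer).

1. B_x = 17  [B = 2·M−A = 2·(29/2, 9)−(12, 4)]
2. B_y = 14  [B = 2·M−A = 2·(29/2, 9)−(12, 4)]
   so B = (17, 14)

B = (17, 14)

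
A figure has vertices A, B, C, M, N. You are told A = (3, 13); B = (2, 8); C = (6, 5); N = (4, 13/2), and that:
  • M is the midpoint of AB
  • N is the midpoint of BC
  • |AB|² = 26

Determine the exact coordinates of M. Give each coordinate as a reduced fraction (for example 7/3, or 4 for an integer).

1. M_x = 5/2  [2·M = A+B = (3, 13)+(2, 8)]
2. M_y = 21/2  [2·M = A+B = (3, 13)+(2, 8)]
   so M = (5/2, 21/2)

M = (5/2, 21/2)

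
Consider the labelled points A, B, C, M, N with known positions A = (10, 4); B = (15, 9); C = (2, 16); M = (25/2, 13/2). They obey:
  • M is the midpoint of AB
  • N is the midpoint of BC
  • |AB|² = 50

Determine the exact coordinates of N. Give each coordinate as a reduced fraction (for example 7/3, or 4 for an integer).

N = (17/2, 25/2)

1. N_x = 17/2  [2·N = B+C = (15, 9)+(2, 16)]
2. N_y = 25/2  [2·N = B+C = (15, 9)+(2, 16)]
   so N = (17/2, 25/2)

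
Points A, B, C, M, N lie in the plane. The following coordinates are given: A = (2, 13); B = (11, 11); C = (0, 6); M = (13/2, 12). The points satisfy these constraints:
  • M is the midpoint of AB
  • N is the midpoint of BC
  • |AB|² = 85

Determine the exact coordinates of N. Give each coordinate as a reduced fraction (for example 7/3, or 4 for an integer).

N = (11/2, 17/2)

1. N_x = 11/2  [2·N = B+C = (11, 11)+(0, 6)]
2. N_y = 17/2  [2·N = B+C = (11, 11)+(0, 6)]
   so N = (11/2, 17/2)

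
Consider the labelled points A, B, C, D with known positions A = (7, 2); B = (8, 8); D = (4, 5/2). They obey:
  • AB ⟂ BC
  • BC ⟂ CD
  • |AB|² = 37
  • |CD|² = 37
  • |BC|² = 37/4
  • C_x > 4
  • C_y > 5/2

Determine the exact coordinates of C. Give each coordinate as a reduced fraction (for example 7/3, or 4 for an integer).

1. C_x = 5  [[AB ⟂ BC ⇒ 1x+6y-56=0] ∩ [|C−(4, 5/2)|²=37]]
2. C_y = 17/2  [[AB ⟂ BC ⇒ 1x+6y-56=0] ∩ [|C−(4, 5/2)|²=37]]
   so C = (5, 17/2)

C = (5, 17/2)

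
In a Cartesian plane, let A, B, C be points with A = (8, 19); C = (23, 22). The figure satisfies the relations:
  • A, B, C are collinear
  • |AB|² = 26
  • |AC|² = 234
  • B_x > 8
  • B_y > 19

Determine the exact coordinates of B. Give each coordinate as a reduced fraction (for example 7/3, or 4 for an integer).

B = (13, 20)

1. B_x = 13  [[A, B, C are collinear ⇒ 3x-15y+261=0] ∩ [|B−(8, 19)|²=26]]
2. B_y = 20  [[A, B, C are collinear ⇒ 3x-15y+261=0] ∩ [|B−(8, 19)|²=26]]
   so B = (13, 20)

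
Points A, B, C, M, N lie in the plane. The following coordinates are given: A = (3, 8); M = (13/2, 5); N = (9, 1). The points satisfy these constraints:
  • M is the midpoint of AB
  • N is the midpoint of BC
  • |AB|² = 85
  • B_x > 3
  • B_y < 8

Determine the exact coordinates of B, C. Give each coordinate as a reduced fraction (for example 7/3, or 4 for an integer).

B = (10, 2)
C = (8, 0)

1. B_x = 10  [B = 2·M−A = 2·(13/2, 5)−(3, 8)]
2. B_y = 2  [B = 2·M−A = 2·(13/2, 5)−(3, 8)]
   so B = (10, 2)
3. C_x = 8  [C = 2·N−B = 2·(9, 1)−(10, 2)]
4. C_y = 0  [C = 2·N−B = 2·(9, 1)−(10, 2)]
   so C = (8, 0)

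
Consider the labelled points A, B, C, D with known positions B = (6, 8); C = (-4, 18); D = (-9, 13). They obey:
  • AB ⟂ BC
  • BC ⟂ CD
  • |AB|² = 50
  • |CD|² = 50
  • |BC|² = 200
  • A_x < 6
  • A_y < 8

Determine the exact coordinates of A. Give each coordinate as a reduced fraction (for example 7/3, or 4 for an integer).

A = (1, 3)

1. A_x = 1  [[AB ⟂ BC ⇒ 10x-10y+20=0] ∩ [|A−(6, 8)|²=50]]
2. A_y = 3  [[AB ⟂ BC ⇒ 10x-10y+20=0] ∩ [|A−(6, 8)|²=50]]
   so A = (1, 3)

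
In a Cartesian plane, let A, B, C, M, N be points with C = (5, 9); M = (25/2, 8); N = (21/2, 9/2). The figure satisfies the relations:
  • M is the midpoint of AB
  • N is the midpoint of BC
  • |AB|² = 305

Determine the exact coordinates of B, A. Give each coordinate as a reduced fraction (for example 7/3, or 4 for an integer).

B = (16, 0)
A = (9, 16)

1. B_x = 16  [B = 2·N−C = 2·(21/2, 9/2)−(5, 9)]
2. B_y = 0  [B = 2·N−C = 2·(21/2, 9/2)−(5, 9)]
   so B = (16, 0)
3. A_x = 9  [A = 2·M−B = 2·(25/2, 8)−(16, 0)]
4. A_y = 16  [A = 2·M−B = 2·(25/2, 8)−(16, 0)]
   so A = (9, 16)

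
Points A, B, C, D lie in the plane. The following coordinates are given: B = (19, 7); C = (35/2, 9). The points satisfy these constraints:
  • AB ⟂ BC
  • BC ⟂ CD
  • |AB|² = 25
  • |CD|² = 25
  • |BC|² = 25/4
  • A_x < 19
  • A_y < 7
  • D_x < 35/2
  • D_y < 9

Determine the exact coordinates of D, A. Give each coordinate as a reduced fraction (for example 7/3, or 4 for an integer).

1. D_x = 27/2  [[BC ⟂ CD ⇒ -3/2x+2y+33/4=0] ∩ [|D−(35/2, 9)|²=25]]
2. D_y = 6  [[BC ⟂ CD ⇒ -3/2x+2y+33/4=0] ∩ [|D−(35/2, 9)|²=25]]
   so D = (27/2, 6)
3. A_x = 15  [[AB ⟂ BC ⇒ 3/2x-2y-29/2=0] ∩ [|A−(19, 7)|²=25]]
4. A_y = 4  [[AB ⟂ BC ⇒ 3/2x-2y-29/2=0] ∩ [|A−(19, 7)|²=25]]
   so A = (15, 4)

D = (27/2, 6)
A = (15, 4)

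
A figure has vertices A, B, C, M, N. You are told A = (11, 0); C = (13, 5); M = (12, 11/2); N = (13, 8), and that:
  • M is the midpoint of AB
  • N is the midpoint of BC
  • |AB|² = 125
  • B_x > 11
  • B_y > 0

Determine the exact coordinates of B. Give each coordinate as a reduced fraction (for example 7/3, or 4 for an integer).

1. B_x = 13  [B = 2·M−A = 2·(12, 11/2)−(11, 0)]
2. B_y = 11  [B = 2·M−A = 2·(12, 11/2)−(11, 0)]
   so B = (13, 11)

B = (13, 11)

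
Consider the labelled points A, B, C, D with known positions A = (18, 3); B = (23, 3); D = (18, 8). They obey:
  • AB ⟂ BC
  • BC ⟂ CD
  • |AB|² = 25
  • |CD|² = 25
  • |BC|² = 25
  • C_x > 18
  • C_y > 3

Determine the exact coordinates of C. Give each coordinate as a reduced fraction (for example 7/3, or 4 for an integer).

1. C_x = 23  [[AB ⟂ BC ⇒ 5x-115=0] ∩ [|C−(18, 8)|²=25]]
2. C_y = 8  [[AB ⟂ BC ⇒ 5x-115=0] ∩ [|C−(18, 8)|²=25]]
   so C = (23, 8)

C = (23, 8)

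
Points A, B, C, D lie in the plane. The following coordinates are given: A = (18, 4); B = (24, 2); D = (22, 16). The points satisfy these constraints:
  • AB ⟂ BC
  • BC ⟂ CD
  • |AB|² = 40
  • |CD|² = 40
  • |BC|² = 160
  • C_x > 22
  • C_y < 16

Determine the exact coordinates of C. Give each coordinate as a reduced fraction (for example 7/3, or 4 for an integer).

1. C_x = 28  [[AB ⟂ BC ⇒ 6x-2y-140=0] ∩ [|C−(22, 16)|²=40]]
2. C_y = 14  [[AB ⟂ BC ⇒ 6x-2y-140=0] ∩ [|C−(22, 16)|²=40]]
   so C = (28, 14)

C = (28, 14)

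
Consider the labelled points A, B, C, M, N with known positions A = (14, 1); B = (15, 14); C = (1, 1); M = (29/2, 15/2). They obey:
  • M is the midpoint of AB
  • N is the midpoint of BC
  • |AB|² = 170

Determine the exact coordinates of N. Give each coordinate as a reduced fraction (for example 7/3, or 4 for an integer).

N = (8, 15/2)

1. N_x = 8  [2·N = B+C = (15, 14)+(1, 1)]
2. N_y = 15/2  [2·N = B+C = (15, 14)+(1, 1)]
   so N = (8, 15/2)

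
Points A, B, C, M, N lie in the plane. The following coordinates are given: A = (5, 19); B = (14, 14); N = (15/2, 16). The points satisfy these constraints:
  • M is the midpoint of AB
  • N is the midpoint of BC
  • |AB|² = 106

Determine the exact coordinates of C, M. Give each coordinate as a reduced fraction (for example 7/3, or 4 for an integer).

C = (1, 18)
M = (19/2, 33/2)

1. M_x = 19/2  [2·M = A+B = (5, 19)+(14, 14)]
2. M_y = 33/2  [2·M = A+B = (5, 19)+(14, 14)]
   so M = (19/2, 33/2)
3. C_x = 1  [C = 2·N−B = 2·(15/2, 16)−(14, 14)]
4. C_y = 18  [C = 2·N−B = 2·(15/2, 16)−(14, 14)]
   so C = (1, 18)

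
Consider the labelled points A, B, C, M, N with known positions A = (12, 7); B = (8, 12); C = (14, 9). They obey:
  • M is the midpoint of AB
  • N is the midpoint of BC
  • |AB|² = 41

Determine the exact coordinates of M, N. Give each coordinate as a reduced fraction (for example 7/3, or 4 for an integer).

1. M_x = 10  [2·M = A+B = (12, 7)+(8, 12)]
2. M_y = 19/2  [2·M = A+B = (12, 7)+(8, 12)]
   so M = (10, 19/2)
3. N_x = 11  [2·N = B+C = (8, 12)+(14, 9)]
4. N_y = 21/2  [2·N = B+C = (8, 12)+(14, 9)]
   so N = (11, 21/2)

M = (10, 19/2)
N = (11, 21/2)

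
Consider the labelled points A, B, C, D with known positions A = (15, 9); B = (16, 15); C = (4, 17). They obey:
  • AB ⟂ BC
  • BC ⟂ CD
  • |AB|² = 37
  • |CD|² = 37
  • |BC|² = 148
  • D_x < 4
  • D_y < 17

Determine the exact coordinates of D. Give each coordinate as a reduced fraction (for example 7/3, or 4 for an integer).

1. D_x = 3  [[BC ⟂ CD ⇒ -12x+2y+14=0] ∩ [|D−(4, 17)|²=37]]
2. D_y = 11  [[BC ⟂ CD ⇒ -12x+2y+14=0] ∩ [|D−(4, 17)|²=37]]
   so D = (3, 11)

D = (3, 11)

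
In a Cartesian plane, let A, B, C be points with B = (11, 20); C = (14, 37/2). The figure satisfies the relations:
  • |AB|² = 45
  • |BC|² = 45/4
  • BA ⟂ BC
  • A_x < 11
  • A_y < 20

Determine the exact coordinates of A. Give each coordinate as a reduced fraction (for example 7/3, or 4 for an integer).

1. A_x = 8  [[BA ⟂ BC ⇒ 3x-3/2y-3=0] ∩ [|A−(11, 20)|²=45]]
2. A_y = 14  [[BA ⟂ BC ⇒ 3x-3/2y-3=0] ∩ [|A−(11, 20)|²=45]]
   so A = (8, 14)

A = (8, 14)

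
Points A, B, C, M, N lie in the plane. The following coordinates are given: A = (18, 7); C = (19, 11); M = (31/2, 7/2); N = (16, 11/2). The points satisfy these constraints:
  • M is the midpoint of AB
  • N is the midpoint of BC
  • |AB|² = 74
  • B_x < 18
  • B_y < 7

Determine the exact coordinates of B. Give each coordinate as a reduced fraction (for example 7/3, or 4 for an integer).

B = (13, 0)

1. B_x = 13  [B = 2·M−A = 2·(31/2, 7/2)−(18, 7)]
2. B_y = 0  [B = 2·M−A = 2·(31/2, 7/2)−(18, 7)]
   so B = (13, 0)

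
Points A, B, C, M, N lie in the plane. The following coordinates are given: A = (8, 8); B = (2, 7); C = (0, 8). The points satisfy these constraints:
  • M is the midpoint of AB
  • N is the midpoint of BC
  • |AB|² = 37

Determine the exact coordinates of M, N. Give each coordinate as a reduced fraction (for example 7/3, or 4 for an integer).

M = (5, 15/2)
N = (1, 15/2)

1. M_x = 5  [2·M = A+B = (8, 8)+(2, 7)]
2. M_y = 15/2  [2·M = A+B = (8, 8)+(2, 7)]
   so M = (5, 15/2)
3. N_x = 1  [2·N = B+C = (2, 7)+(0, 8)]
4. N_y = 15/2  [2·N = B+C = (2, 7)+(0, 8)]
   so N = (1, 15/2)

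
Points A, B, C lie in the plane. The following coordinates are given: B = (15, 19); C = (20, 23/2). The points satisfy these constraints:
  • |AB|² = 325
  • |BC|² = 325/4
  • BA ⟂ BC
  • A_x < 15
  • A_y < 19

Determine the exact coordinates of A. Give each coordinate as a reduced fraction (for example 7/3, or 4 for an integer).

A = (0, 9)

1. A_x = 0  [[BA ⟂ BC ⇒ 5x-15/2y+135/2=0] ∩ [|A−(15, 19)|²=325]]
2. A_y = 9  [[BA ⟂ BC ⇒ 5x-15/2y+135/2=0] ∩ [|A−(15, 19)|²=325]]
   so A = (0, 9)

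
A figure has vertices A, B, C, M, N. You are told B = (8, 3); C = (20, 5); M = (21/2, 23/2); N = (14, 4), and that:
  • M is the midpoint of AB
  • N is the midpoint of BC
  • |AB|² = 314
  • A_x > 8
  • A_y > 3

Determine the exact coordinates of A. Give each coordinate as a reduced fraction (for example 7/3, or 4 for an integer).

1. A_x = 13  [A = 2·M−B = 2·(21/2, 23/2)−(8, 3)]
2. A_y = 20  [A = 2·M−B = 2·(21/2, 23/2)−(8, 3)]
   so A = (13, 20)

A = (13, 20)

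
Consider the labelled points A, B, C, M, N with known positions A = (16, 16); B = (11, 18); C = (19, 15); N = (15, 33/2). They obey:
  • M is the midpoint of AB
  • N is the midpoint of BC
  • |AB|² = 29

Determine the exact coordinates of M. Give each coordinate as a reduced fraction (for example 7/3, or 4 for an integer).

1. M_x = 27/2  [2·M = A+B = (16, 16)+(11, 18)]
2. M_y = 17  [2·M = A+B = (16, 16)+(11, 18)]
   so M = (27/2, 17)

M = (27/2, 17)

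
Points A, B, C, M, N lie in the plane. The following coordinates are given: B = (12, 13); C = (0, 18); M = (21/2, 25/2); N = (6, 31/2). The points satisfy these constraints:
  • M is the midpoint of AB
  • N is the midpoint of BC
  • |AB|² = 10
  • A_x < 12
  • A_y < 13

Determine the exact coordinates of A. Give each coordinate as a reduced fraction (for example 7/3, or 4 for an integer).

1. A_x = 9  [A = 2·M−B = 2·(21/2, 25/2)−(12, 13)]
2. A_y = 12  [A = 2·M−B = 2·(21/2, 25/2)−(12, 13)]
   so A = (9, 12)

A = (9, 12)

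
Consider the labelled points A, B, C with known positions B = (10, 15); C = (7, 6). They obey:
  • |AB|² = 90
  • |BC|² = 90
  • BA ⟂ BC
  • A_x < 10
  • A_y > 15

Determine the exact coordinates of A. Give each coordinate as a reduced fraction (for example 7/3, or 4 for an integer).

A = (1, 18)

1. A_x = 1  [[BA ⟂ BC ⇒ -3x-9y+165=0] ∩ [|A−(10, 15)|²=90]]
2. A_y = 18  [[BA ⟂ BC ⇒ -3x-9y+165=0] ∩ [|A−(10, 15)|²=90]]
   so A = (1, 18)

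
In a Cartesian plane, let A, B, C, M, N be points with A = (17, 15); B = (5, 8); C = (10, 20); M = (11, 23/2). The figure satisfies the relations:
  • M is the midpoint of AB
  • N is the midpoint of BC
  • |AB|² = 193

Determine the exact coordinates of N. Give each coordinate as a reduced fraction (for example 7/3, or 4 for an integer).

1. N_x = 15/2  [2·N = B+C = (5, 8)+(10, 20)]
2. N_y = 14  [2·N = B+C = (5, 8)+(10, 20)]
   so N = (15/2, 14)

N = (15/2, 14)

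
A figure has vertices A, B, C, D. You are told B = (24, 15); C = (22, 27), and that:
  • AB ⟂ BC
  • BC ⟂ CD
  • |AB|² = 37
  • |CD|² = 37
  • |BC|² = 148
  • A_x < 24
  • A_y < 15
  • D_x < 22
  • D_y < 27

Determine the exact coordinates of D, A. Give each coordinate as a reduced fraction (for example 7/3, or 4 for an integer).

1. D_x = 16  [[BC ⟂ CD ⇒ -2x+12y-280=0] ∩ [|D−(22, 27)|²=37]]
2. D_y = 26  [[BC ⟂ CD ⇒ -2x+12y-280=0] ∩ [|D−(22, 27)|²=37]]
   so D = (16, 26)
3. A_x = 18  [[AB ⟂ BC ⇒ 2x-12y+132=0] ∩ [|A−(24, 15)|²=37]]
4. A_y = 14  [[AB ⟂ BC ⇒ 2x-12y+132=0] ∩ [|A−(24, 15)|²=37]]
   so A = (18, 14)

D = (16, 26)
A = (18, 14)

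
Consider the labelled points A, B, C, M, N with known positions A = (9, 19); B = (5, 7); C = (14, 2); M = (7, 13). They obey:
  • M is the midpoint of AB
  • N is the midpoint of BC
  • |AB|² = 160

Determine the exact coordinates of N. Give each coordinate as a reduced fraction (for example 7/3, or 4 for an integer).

1. N_x = 19/2  [2·N = B+C = (5, 7)+(14, 2)]
2. N_y = 9/2  [2·N = B+C = (5, 7)+(14, 2)]
   so N = (19/2, 9/2)

N = (19/2, 9/2)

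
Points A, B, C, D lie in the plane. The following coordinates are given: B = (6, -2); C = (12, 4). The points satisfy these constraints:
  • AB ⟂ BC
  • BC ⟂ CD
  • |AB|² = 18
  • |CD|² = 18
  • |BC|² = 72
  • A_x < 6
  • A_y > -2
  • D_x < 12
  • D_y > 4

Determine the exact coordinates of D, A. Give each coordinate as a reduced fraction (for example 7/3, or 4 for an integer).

D = (9, 7)
A = (3, 1)

1. D_x = 9  [[BC ⟂ CD ⇒ 6x+6y-96=0] ∩ [|D−(12, 4)|²=18]]
2. D_y = 7  [[BC ⟂ CD ⇒ 6x+6y-96=0] ∩ [|D−(12, 4)|²=18]]
   so D = (9, 7)
3. A_x = 3  [[AB ⟂ BC ⇒ -6x-6y+24=0] ∩ [|A−(6, -2)|²=18]]
4. A_y = 1  [[AB ⟂ BC ⇒ -6x-6y+24=0] ∩ [|A−(6, -2)|²=18]]
   so A = (3, 1)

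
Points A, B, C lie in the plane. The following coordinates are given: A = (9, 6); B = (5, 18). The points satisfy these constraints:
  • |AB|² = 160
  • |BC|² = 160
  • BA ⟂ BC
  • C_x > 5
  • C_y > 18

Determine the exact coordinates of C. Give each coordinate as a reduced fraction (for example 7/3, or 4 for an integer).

1. C_x = 17  [[BA ⟂ BC ⇒ 4x-12y+196=0] ∩ [|C−(5, 18)|²=160]]
2. C_y = 22  [[BA ⟂ BC ⇒ 4x-12y+196=0] ∩ [|C−(5, 18)|²=160]]
   so C = (17, 22)

C = (17, 22)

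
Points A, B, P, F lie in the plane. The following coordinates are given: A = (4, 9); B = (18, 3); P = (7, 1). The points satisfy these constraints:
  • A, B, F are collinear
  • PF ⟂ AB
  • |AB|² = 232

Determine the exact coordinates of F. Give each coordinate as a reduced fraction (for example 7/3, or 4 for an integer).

1. F_x = 547/58  [[A, B, F are collinear ⇒ 6x+14y-150=0] ∩ [PF ⟂ AB ⇒ 14x-6y-92=0]]
2. F_y = 387/58  [[A, B, F are collinear ⇒ 6x+14y-150=0] ∩ [PF ⟂ AB ⇒ 14x-6y-92=0]]
   so F = (547/58, 387/58)

F = (547/58, 387/58)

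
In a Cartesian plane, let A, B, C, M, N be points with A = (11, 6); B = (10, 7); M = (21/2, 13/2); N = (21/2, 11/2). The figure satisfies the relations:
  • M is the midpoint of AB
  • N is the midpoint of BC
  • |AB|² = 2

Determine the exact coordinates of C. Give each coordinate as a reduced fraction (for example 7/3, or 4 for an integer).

1. C_x = 11  [C = 2·N−B = 2·(21/2, 11/2)−(10, 7)]
2. C_y = 4  [C = 2·N−B = 2·(21/2, 11/2)−(10, 7)]
   so C = (11, 4)

C = (11, 4)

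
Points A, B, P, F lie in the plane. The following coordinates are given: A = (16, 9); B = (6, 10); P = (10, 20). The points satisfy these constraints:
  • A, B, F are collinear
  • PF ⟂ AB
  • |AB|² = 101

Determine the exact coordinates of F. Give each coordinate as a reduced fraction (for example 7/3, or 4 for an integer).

1. F_x = 906/101  [[A, B, F are collinear ⇒ -1x-10y+106=0] ∩ [PF ⟂ AB ⇒ -10x+1y+80=0]]
2. F_y = 980/101  [[A, B, F are collinear ⇒ -1x-10y+106=0] ∩ [PF ⟂ AB ⇒ -10x+1y+80=0]]
   so F = (906/101, 980/101)

F = (906/101, 980/101)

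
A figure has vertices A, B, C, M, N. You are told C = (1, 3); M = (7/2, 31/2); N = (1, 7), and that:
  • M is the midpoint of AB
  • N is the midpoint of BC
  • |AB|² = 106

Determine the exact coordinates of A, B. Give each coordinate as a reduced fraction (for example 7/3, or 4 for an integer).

1. B_x = 1  [B = 2·N−C = 2·(1, 7)−(1, 3)]
2. B_y = 11  [B = 2·N−C = 2·(1, 7)−(1, 3)]
   so B = (1, 11)
3. A_x = 6  [A = 2·M−B = 2·(7/2, 31/2)−(1, 11)]
4. A_y = 20  [A = 2·M−B = 2·(7/2, 31/2)−(1, 11)]
   so A = (6, 20)

A = (6, 20)
B = (1, 11)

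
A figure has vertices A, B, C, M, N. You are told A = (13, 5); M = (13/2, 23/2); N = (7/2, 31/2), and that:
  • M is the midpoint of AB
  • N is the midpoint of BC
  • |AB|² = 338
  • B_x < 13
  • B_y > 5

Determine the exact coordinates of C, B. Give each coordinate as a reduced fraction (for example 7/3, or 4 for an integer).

C = (7, 13)
B = (0, 18)

1. B_x = 0  [B = 2·M−A = 2·(13/2, 23/2)−(13, 5)]
2. B_y = 18  [B = 2·M−A = 2·(13/2, 23/2)−(13, 5)]
   so B = (0, 18)
3. C_x = 7  [C = 2·N−B = 2·(7/2, 31/2)−(0, 18)]
4. C_y = 13  [C = 2·N−B = 2·(7/2, 31/2)−(0, 18)]
   so C = (7, 13)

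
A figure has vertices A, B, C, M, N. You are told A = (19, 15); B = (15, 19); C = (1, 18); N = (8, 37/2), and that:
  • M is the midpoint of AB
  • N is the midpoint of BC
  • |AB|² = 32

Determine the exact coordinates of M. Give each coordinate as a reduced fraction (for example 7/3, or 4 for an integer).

1. M_x = 17  [2·M = A+B = (19, 15)+(15, 19)]
2. M_y = 17  [2·M = A+B = (19, 15)+(15, 19)]
   so M = (17, 17)

M = (17, 17)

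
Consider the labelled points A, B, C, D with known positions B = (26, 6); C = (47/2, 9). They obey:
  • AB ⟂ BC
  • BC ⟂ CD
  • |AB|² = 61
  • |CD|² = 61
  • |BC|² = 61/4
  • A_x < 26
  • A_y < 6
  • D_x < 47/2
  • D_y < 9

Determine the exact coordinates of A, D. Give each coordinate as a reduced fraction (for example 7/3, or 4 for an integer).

1. A_x = 20  [[AB ⟂ BC ⇒ 5/2x-3y-47=0] ∩ [|A−(26, 6)|²=61]]
2. A_y = 1  [[AB ⟂ BC ⇒ 5/2x-3y-47=0] ∩ [|A−(26, 6)|²=61]]
   so A = (20, 1)
3. D_x = 35/2  [[BC ⟂ CD ⇒ -5/2x+3y+127/4=0] ∩ [|D−(47/2, 9)|²=61]]
4. D_y = 4  [[BC ⟂ CD ⇒ -5/2x+3y+127/4=0] ∩ [|D−(47/2, 9)|²=61]]
   so D = (35/2, 4)

A = (20, 1)
D = (35/2, 4)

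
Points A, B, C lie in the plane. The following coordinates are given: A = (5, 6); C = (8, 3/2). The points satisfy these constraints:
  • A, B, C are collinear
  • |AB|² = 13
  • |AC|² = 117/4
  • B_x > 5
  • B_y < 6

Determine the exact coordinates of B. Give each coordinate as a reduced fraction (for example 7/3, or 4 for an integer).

1. B_x = 7  [[A, B, C are collinear ⇒ -9/2x-3y+81/2=0] ∩ [|B−(5, 6)|²=13]]
2. B_y = 3  [[A, B, C are collinear ⇒ -9/2x-3y+81/2=0] ∩ [|B−(5, 6)|²=13]]
   so B = (7, 3)

B = (7, 3)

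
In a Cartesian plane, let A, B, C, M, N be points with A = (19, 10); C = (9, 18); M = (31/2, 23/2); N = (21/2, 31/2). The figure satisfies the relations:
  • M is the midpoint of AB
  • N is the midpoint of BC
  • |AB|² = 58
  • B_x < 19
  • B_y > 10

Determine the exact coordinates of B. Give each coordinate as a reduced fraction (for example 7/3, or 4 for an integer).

1. B_x = 12  [B = 2·M−A = 2·(31/2, 23/2)−(19, 10)]
2. B_y = 13  [B = 2·M−A = 2·(31/2, 23/2)−(19, 10)]
   so B = (12, 13)

B = (12, 13)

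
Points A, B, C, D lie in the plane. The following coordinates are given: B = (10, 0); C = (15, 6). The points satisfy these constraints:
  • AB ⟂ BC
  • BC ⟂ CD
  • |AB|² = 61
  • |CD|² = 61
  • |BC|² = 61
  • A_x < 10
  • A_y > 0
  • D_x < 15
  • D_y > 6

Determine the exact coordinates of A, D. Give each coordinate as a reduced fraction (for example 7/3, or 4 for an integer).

A = (4, 5)
D = (9, 11)

1. A_x = 4  [[AB ⟂ BC ⇒ -5x-6y+50=0] ∩ [|A−(10, 0)|²=61]]
2. A_y = 5  [[AB ⟂ BC ⇒ -5x-6y+50=0] ∩ [|A−(10, 0)|²=61]]
   so A = (4, 5)
3. D_x = 9  [[BC ⟂ CD ⇒ 5x+6y-111=0] ∩ [|D−(15, 6)|²=61]]
4. D_y = 11  [[BC ⟂ CD ⇒ 5x+6y-111=0] ∩ [|D−(15, 6)|²=61]]
   so D = (9, 11)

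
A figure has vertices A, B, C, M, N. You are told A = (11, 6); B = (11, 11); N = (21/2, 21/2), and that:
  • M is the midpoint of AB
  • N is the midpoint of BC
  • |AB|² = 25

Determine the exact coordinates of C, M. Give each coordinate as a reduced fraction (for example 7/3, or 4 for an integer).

C = (10, 10)
M = (11, 17/2)

1. M_x = 11  [2·M = A+B = (11, 6)+(11, 11)]
2. M_y = 17/2  [2·M = A+B = (11, 6)+(11, 11)]
   so M = (11, 17/2)
3. C_x = 10  [C = 2·N−B = 2·(21/2, 21/2)−(11, 11)]
4. C_y = 10  [C = 2·N−B = 2·(21/2, 21/2)−(11, 11)]
   so C = (10, 10)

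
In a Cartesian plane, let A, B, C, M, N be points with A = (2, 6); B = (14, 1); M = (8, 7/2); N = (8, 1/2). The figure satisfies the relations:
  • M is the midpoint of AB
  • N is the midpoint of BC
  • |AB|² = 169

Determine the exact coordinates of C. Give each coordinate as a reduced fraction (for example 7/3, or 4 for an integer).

1. C_x = 2  [C = 2·N−B = 2·(8, 1/2)−(14, 1)]
2. C_y = 0  [C = 2·N−B = 2·(8, 1/2)−(14, 1)]
   so C = (2, 0)

C = (2, 0)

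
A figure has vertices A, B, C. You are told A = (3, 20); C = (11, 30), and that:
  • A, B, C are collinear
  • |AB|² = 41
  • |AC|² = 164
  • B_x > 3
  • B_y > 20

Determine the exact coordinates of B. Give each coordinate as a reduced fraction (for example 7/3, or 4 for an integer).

B = (7, 25)

1. B_x = 7  [[A, B, C are collinear ⇒ 10x-8y+130=0] ∩ [|B−(3, 20)|²=41]]
2. B_y = 25  [[A, B, C are collinear ⇒ 10x-8y+130=0] ∩ [|B−(3, 20)|²=41]]
   so B = (7, 25)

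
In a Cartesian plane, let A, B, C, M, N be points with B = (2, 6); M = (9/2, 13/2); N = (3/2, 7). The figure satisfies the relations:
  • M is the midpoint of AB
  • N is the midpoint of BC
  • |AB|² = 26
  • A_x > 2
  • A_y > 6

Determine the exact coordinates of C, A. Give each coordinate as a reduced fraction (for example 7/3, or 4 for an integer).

1. A_x = 7  [A = 2·M−B = 2·(9/2, 13/2)−(2, 6)]
2. A_y = 7  [A = 2·M−B = 2·(9/2, 13/2)−(2, 6)]
   so A = (7, 7)
3. C_x = 1  [C = 2·N−B = 2·(3/2, 7)−(2, 6)]
4. C_y = 8  [C = 2·N−B = 2·(3/2, 7)−(2, 6)]
   so C = (1, 8)

C = (1, 8)
A = (7, 7)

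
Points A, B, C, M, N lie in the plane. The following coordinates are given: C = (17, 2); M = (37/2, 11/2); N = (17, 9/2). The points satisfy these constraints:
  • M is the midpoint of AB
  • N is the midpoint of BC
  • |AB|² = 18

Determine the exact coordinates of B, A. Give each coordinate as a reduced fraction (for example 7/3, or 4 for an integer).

1. B_x = 17  [B = 2·N−C = 2·(17, 9/2)−(17, 2)]
2. B_y = 7  [B = 2·N−C = 2·(17, 9/2)−(17, 2)]
   so B = (17, 7)
3. A_x = 20  [A = 2·M−B = 2·(37/2, 11/2)−(17, 7)]
4. A_y = 4  [A = 2·M−B = 2·(37/2, 11/2)−(17, 7)]
   so A = (20, 4)

B = (17, 7)
A = (20, 4)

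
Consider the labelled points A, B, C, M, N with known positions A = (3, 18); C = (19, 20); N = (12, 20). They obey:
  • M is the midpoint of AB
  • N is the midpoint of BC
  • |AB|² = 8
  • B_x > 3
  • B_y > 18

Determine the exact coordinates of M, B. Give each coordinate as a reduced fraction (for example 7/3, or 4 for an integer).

1. B_x = 5  [B = 2·N−C = 2·(12, 20)−(19, 20)]
2. B_y = 20  [B = 2·N−C = 2·(12, 20)−(19, 20)]
   so B = (5, 20)
3. M_x = 4  [2·M = A+B = (3, 18)+(5, 20)]
4. M_y = 19  [2·M = A+B = (3, 18)+(5, 20)]
   so M = (4, 19)

M = (4, 19)
B = (5, 20)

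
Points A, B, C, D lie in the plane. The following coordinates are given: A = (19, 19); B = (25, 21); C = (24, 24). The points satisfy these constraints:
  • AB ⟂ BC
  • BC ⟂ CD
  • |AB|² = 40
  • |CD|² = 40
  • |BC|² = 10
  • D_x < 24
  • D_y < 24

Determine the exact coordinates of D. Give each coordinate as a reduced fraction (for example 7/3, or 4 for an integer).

1. D_x = 18  [[BC ⟂ CD ⇒ -1x+3y-48=0] ∩ [|D−(24, 24)|²=40]]
2. D_y = 22  [[BC ⟂ CD ⇒ -1x+3y-48=0] ∩ [|D−(24, 24)|²=40]]
   so D = (18, 22)

D = (18, 22)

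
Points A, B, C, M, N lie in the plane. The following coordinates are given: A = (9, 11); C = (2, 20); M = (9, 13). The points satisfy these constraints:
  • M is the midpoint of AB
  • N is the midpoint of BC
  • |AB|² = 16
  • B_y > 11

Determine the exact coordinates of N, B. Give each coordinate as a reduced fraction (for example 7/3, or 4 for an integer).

N = (11/2, 35/2)
B = (9, 15)

1. B_x = 9  [B = 2·M−A = 2·(9, 13)−(9, 11)]
2. B_y = 15  [B = 2·M−A = 2·(9, 13)−(9, 11)]
   so B = (9, 15)
3. N_x = 11/2  [2·N = B+C = (9, 15)+(2, 20)]
4. N_y = 35/2  [2·N = B+C = (9, 15)+(2, 20)]
   so N = (11/2, 35/2)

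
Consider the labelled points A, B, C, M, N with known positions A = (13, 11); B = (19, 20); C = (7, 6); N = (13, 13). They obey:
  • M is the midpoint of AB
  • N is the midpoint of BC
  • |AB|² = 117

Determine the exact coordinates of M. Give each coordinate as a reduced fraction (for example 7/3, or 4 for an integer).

1. M_x = 16  [2·M = A+B = (13, 11)+(19, 20)]
2. M_y = 31/2  [2·M = A+B = (13, 11)+(19, 20)]
   so M = (16, 31/2)

M = (16, 31/2)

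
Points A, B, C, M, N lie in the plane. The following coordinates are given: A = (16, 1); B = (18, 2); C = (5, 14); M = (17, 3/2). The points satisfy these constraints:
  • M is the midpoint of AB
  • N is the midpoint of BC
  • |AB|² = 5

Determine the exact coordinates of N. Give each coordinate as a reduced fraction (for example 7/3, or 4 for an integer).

1. N_x = 23/2  [2·N = B+C = (18, 2)+(5, 14)]
2. N_y = 8  [2·N = B+C = (18, 2)+(5, 14)]
   so N = (23/2, 8)

N = (23/2, 8)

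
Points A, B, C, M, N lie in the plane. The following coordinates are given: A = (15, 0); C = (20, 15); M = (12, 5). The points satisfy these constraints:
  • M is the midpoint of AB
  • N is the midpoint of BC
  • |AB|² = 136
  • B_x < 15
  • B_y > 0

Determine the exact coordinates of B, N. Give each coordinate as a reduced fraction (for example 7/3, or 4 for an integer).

B = (9, 10)
N = (29/2, 25/2)

1. B_x = 9  [B = 2·M−A = 2·(12, 5)−(15, 0)]
2. B_y = 10  [B = 2·M−A = 2·(12, 5)−(15, 0)]
   so B = (9, 10)
3. N_x = 29/2  [2·N = B+C = (9, 10)+(20, 15)]
4. N_y = 25/2  [2·N = B+C = (9, 10)+(20, 15)]
   so N = (29/2, 25/2)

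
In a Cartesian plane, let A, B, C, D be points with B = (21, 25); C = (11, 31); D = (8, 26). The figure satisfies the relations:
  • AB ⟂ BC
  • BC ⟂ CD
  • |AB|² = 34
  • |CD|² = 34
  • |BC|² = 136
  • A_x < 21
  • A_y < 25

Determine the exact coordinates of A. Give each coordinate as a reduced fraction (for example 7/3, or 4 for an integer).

A = (18, 20)

1. A_x = 18  [[AB ⟂ BC ⇒ 10x-6y-60=0] ∩ [|A−(21, 25)|²=34]]
2. A_y = 20  [[AB ⟂ BC ⇒ 10x-6y-60=0] ∩ [|A−(21, 25)|²=34]]
   so A = (18, 20)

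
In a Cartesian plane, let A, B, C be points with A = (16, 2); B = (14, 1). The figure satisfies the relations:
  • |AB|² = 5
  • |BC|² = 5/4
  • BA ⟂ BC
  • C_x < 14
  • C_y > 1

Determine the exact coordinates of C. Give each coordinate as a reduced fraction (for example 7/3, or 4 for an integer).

1. C_x = 27/2  [[BA ⟂ BC ⇒ 2x+1y-29=0] ∩ [|C−(14, 1)|²=5/4]]
2. C_y = 2  [[BA ⟂ BC ⇒ 2x+1y-29=0] ∩ [|C−(14, 1)|²=5/4]]
   so C = (27/2, 2)

C = (27/2, 2)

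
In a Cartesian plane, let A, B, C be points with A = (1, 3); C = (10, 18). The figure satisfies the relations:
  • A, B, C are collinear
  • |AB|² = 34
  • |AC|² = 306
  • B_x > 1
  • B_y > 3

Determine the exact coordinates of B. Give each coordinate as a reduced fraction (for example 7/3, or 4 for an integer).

B = (4, 8)

1. B_x = 4  [[A, B, C are collinear ⇒ 15x-9y+12=0] ∩ [|B−(1, 3)|²=34]]
2. B_y = 8  [[A, B, C are collinear ⇒ 15x-9y+12=0] ∩ [|B−(1, 3)|²=34]]
   so B = (4, 8)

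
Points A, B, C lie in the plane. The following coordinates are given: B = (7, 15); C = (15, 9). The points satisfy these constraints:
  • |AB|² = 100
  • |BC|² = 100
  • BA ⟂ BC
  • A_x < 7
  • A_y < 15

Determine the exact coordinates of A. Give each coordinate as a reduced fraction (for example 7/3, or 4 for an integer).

1. A_x = 1  [[BA ⟂ BC ⇒ 8x-6y+34=0] ∩ [|A−(7, 15)|²=100]]
2. A_y = 7  [[BA ⟂ BC ⇒ 8x-6y+34=0] ∩ [|A−(7, 15)|²=100]]
   so A = (1, 7)

A = (1, 7)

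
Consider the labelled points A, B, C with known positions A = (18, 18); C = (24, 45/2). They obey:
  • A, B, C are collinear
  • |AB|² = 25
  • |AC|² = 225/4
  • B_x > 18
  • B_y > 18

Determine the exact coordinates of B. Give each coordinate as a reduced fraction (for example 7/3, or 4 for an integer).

B = (22, 21)

1. B_x = 22  [[A, B, C are collinear ⇒ 9/2x-6y+27=0] ∩ [|B−(18, 18)|²=25]]
2. B_y = 21  [[A, B, C are collinear ⇒ 9/2x-6y+27=0] ∩ [|B−(18, 18)|²=25]]
   so B = (22, 21)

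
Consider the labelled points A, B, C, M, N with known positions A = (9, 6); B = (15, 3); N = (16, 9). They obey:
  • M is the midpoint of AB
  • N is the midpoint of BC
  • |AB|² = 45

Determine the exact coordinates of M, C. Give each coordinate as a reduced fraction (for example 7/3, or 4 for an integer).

M = (12, 9/2)
C = (17, 15)

1. M_x = 12  [2·M = A+B = (9, 6)+(15, 3)]
2. M_y = 9/2  [2·M = A+B = (9, 6)+(15, 3)]
   so M = (12, 9/2)
3. C_x = 17  [C = 2·N−B = 2·(16, 9)−(15, 3)]
4. C_y = 15  [C = 2·N−B = 2·(16, 9)−(15, 3)]
   so C = (17, 15)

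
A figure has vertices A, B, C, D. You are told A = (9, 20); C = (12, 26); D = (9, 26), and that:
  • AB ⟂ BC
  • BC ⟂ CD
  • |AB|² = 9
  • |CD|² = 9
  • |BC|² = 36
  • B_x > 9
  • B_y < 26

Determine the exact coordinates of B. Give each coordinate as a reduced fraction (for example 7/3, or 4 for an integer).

1. B_x = 12  [[BC ⟂ CD ⇒ 3x-36=0] ∩ [|B−(9, 20)|²=9]]
2. B_y = 20  [[BC ⟂ CD ⇒ 3x-36=0] ∩ [|B−(9, 20)|²=9]]
   so B = (12, 20)

B = (12, 20)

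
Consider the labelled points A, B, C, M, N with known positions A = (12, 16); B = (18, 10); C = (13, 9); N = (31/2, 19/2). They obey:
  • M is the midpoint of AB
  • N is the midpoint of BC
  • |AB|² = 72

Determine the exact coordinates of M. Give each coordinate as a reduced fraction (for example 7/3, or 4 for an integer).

1. M_x = 15  [2·M = A+B = (12, 16)+(18, 10)]
2. M_y = 13  [2·M = A+B = (12, 16)+(18, 10)]
   so M = (15, 13)

M = (15, 13)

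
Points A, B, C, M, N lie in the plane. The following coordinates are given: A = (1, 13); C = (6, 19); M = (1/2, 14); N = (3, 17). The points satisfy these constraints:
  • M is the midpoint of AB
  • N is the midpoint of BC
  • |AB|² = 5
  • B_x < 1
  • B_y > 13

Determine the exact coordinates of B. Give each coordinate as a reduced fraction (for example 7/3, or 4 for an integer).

B = (0, 15)

1. B_x = 0  [B = 2·M−A = 2·(1/2, 14)−(1, 13)]
2. B_y = 15  [B = 2·M−A = 2·(1/2, 14)−(1, 13)]
   so B = (0, 15)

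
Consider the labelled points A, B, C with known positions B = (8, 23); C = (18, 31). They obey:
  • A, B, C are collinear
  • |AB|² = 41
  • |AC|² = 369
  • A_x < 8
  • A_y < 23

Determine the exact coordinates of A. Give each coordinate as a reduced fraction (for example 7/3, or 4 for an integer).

1. A_x = 3  [[A, B, C are collinear ⇒ -8x+10y-166=0] ∩ [|A−(8, 23)|²=41]]
2. A_y = 19  [[A, B, C are collinear ⇒ -8x+10y-166=0] ∩ [|A−(8, 23)|²=41]]
   so A = (3, 19)

A = (3, 19)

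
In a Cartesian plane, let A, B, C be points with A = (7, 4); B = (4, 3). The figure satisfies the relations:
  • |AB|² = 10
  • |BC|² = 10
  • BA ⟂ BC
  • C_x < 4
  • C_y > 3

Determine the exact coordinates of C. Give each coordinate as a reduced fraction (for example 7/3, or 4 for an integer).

C = (3, 6)

1. C_x = 3  [[BA ⟂ BC ⇒ 3x+1y-15=0] ∩ [|C−(4, 3)|²=10]]
2. C_y = 6  [[BA ⟂ BC ⇒ 3x+1y-15=0] ∩ [|C−(4, 3)|²=10]]
   so C = (3, 6)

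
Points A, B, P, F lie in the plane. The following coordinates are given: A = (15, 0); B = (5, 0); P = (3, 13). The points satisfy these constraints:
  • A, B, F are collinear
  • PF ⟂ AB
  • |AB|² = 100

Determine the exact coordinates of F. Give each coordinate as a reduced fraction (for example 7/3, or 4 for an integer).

F = (3, 0)

1. F_x = 3  [[A, B, F are collinear ⇒ -10y=0] ∩ [PF ⟂ AB ⇒ -10x+30=0]]
2. F_y = 0  [[A, B, F are collinear ⇒ -10y=0] ∩ [PF ⟂ AB ⇒ -10x+30=0]]
   so F = (3, 0)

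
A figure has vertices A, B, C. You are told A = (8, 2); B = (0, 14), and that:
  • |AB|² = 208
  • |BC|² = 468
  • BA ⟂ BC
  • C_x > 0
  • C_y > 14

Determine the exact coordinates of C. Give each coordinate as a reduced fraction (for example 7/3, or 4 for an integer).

C = (18, 26)

1. C_x = 18  [[BA ⟂ BC ⇒ 8x-12y+168=0] ∩ [|C−(0, 14)|²=468]]
2. C_y = 26  [[BA ⟂ BC ⇒ 8x-12y+168=0] ∩ [|C−(0, 14)|²=468]]
   so C = (18, 26)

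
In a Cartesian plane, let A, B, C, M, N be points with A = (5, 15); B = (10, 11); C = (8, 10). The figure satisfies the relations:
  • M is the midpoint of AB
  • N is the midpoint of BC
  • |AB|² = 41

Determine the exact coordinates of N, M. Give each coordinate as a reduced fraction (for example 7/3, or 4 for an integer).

1. M_x = 15/2  [2·M = A+B = (5, 15)+(10, 11)]
2. M_y = 13  [2·M = A+B = (5, 15)+(10, 11)]
   so M = (15/2, 13)
3. N_x = 9  [2·N = B+C = (10, 11)+(8, 10)]
4. N_y = 21/2  [2·N = B+C = (10, 11)+(8, 10)]
   so N = (9, 21/2)

N = (9, 21/2)
M = (15/2, 13)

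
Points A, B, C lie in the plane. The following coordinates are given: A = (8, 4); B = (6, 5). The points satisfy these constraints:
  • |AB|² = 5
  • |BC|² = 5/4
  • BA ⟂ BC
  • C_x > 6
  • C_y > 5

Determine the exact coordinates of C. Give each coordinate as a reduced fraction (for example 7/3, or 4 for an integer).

C = (13/2, 6)

1. C_x = 13/2  [[BA ⟂ BC ⇒ 2x-1y-7=0] ∩ [|C−(6, 5)|²=5/4]]
2. C_y = 6  [[BA ⟂ BC ⇒ 2x-1y-7=0] ∩ [|C−(6, 5)|²=5/4]]
   so C = (13/2, 6)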